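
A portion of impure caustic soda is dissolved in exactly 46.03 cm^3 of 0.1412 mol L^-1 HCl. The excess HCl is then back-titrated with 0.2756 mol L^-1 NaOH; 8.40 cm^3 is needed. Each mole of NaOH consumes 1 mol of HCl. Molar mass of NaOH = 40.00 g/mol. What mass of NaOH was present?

0.167 g

Total n(HCl) added = 0.1412 x 0.04603 = 0.006499 mol.
n(NaOH) used = 0.2756 x 0.008400 = 0.002315 mol, which equals the excess n(HCl).
So n(HCl) consumed by the sample = 0.006499 - 0.002315 = 0.004184 mol.
n(NaOH) = 0.004184 / 1 = 0.004184 mol.
mass = 0.004184 mol x 40.00 g/mol = 0.167 g.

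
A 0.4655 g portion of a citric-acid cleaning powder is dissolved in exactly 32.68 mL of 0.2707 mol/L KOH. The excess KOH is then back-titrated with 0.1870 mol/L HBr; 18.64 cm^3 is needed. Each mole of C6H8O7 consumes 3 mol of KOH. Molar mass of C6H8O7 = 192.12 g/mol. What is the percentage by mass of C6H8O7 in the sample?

73.7%

Total n(KOH) added = 0.2707 x 0.03268 = 0.008846 mol.
n(HBr) used = 0.1870 x 0.01864 = 0.003486 mol, which equals the excess n(KOH).
So n(KOH) consumed by the sample = 0.008846 - 0.003486 = 0.005361 mol.
n(C6H8O7) = 0.005361 / 3 = 0.001787 mol.
mass C6H8O7 = 0.001787 x 192.12 = 0.3433 g, so %C6H8O7 = 0.3433/0.4655 x 100 = 73.7%.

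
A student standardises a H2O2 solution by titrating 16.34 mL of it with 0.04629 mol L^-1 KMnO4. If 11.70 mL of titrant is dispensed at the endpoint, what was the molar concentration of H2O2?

n(KMnO4) = 0.04629 x 0.01170 = 0.0005416 mol.
From the balanced equation, 2 mol KMnO4 reacts with 5 mol H2O2, so n(H2O2) = 0.0005416 x 5/2 = 0.001354 mol.
[H2O2] = 0.001354 / 0.01634 L = 0.0829 M.

0.0829 M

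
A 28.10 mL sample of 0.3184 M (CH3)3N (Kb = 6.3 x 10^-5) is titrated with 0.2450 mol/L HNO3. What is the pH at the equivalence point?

n((CH3)3N) = 0.3184 x 0.02810 = 0.008947 mol; V(HNO3) at equivalence = 0.008947/0.2450 = 0.03652 L.
At equivalence the base is fully converted to (CH3)3NH+; total volume = 0.06462 L, so [(CH3)3NH+] = 0.008947/0.06462 = 0.1385 M.
Ka((CH3)3NH+) = Kw/Kb = 1.0e-14 / 6.3 x 10^-5 = 1.59e-10.
[H^+] = sqrt(Ka x [(CH3)3NH+]) = sqrt(1.59e-10 x 0.1385) = 4.69e-6 M.
pH = -log(4.69e-6) = 5.33.

5.33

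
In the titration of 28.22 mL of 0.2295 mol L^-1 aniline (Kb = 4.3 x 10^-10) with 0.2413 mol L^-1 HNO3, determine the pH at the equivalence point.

n(C6H5NH2) = 0.2295 x 0.02822 = 0.006476 mol; V(HNO3) at equivalence = 0.006476/0.2413 = 0.02684 L.
At equivalence the base is fully converted to C6H5NH3+; total volume = 0.05506 L, so [C6H5NH3+] = 0.006476/0.05506 = 0.1176 M.
Ka(C6H5NH3+) = Kw/Kb = 1.0e-14 / 4.3 x 10^-10 = 2.33e-5.
[H^+] = sqrt(Ka x [C6H5NH3+]) = sqrt(2.33e-5 x 0.1176) = 0.00165 M.
pH = -log(0.00165) = 2.78.

2.78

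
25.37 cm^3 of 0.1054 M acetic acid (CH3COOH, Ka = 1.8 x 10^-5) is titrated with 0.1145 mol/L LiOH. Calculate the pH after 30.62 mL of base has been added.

12.17

n(acid) = 0.1054 x 0.02537 = 0.002674 mol; n(LiOH) added = 0.1145 x 0.03062 = 0.003506 mol.
Base is in excess by 0.003506 - 0.002674 = 0.0008320 mol in a total volume of 0.05599 L.
[OH^-] = 0.0008320/0.05599 = 0.01486 M, so pOH = 1.83 and pH = 14.00 - 1.83 = 12.17.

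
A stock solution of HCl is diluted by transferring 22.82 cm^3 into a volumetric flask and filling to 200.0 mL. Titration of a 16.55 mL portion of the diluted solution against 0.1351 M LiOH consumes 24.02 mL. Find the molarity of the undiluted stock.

1.72 M

n(LiOH) = 0.1351 x 0.02402 = 0.003245 mol.
n(HCl) in the aliquot = 0.003245 mol.
[diluted HCl] = 0.003245 / 0.01655 = 0.1961 M.
Dilution factor = 200.0/22.82 = 8.764, so [stock] = 0.1961 x 8.764 = 1.72 M.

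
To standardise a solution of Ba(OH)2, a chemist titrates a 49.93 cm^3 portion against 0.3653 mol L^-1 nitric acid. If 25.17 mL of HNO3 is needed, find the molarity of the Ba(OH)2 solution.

0.0921 M

n(HNO3) delivered = 0.3653 x 0.02517 = 0.009195 mol.
The reaction is 1 Ba(OH)2 + 2 HNO3, so n(Ba(OH)2) = 0.009195 x 1/2 = 0.004597 mol.
[Ba(OH)2] = 0.004597 mol / 0.04993 L = 0.0921 M.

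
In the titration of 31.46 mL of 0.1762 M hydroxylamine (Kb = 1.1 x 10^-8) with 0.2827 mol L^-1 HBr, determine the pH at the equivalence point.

3.50

n(NH2OH) = 0.1762 x 0.03146 = 0.005543 mol; V(HBr) at equivalence = 0.005543/0.2827 = 0.01961 L.
At equivalence the base is fully converted to NH3OH+; total volume = 0.05107 L, so [NH3OH+] = 0.005543/0.05107 = 0.1085 M.
Ka(NH3OH+) = Kw/Kb = 1.0e-14 / 1.1 x 10^-8 = 9.09e-7.
[H^+] = sqrt(Ka x [NH3OH+]) = sqrt(9.09e-7 x 0.1085) = 0.000314 M.
pH = -log(0.000314) = 3.50.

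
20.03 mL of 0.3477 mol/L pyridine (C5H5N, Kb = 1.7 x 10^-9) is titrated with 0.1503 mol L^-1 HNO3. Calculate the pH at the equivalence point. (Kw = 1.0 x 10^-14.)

n(C5H5N) = 0.3477 x 0.02003 = 0.006964 mol; V(HNO3) at equivalence = 0.006964/0.1503 = 0.04634 L.
At equivalence the base is fully converted to C5H5NH+; total volume = 0.06637 L, so [C5H5NH+] = 0.006964/0.06637 = 0.1049 M.
Ka(C5H5NH+) = Kw/Kb = 1.0e-14 / 1.7 x 10^-9 = 5.88e-6.
[H^+] = sqrt(Ka x [C5H5NH+]) = sqrt(5.88e-6 x 0.1049) = 0.000786 M.
pH = -log(0.000786) = 3.10.

3.10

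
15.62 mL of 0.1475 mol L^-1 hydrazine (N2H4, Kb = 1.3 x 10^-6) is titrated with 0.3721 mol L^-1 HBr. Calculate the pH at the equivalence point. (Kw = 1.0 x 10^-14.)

n(N2H4) = 0.1475 x 0.01562 = 0.002304 mol; V(HBr) at equivalence = 0.002304/0.3721 = 0.006192 L.
At equivalence the base is fully converted to N2H5+; total volume = 0.02181 L, so [N2H5+] = 0.002304/0.02181 = 0.1056 M.
Ka(N2H5+) = Kw/Kb = 1.0e-14 / 1.3 x 10^-6 = 7.69e-9.
[H^+] = sqrt(Ka x [N2H5+]) = sqrt(7.69e-9 x 0.1056) = 2.85e-5 M.
pH = -log(2.85e-5) = 4.55.

4.55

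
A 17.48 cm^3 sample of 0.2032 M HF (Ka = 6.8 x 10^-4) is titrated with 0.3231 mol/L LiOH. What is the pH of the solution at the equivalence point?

8.13

n(HF) = 0.2032 x 0.01748 = 0.003552 mol; V(LiOH) at equivalence = 0.003552/0.3231 = 0.01099 L.
At equivalence all the acid is converted to F-; total volume = 0.01748 + 0.01099 = 0.02847 L, so [F-] = 0.003552/0.02847 = 0.1247 M.
Kb = Kw/Ka = 1.0e-14 / 6.8 x 10^-4 = 1.47e-11.
[OH^-] = sqrt(Kb x [F-]) = sqrt(1.47e-11 x 0.1247) = 1.35e-6 M.
pOH = 5.87, so pH = 14.00 - 5.87 = 8.13.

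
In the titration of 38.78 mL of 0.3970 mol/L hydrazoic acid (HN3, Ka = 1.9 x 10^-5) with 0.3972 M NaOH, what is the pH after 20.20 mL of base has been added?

Initial n(HN3) = 0.3970 x 0.03878 = 0.01540 mol.
n(NaOH) added = 0.3972 x 0.02020 = 0.008023 mol, converting that many moles of HN3 to N3-.
Remaining n(HN3) = 0.007372 mol; n(N3-) = 0.008023 mol.
By Henderson-Hasselbalch, pH = pKa + log([A^-]/[HA]) = 4.72 + log(0.008023/0.007372) = 4.72 + (+0.04) = 4.76.

4.76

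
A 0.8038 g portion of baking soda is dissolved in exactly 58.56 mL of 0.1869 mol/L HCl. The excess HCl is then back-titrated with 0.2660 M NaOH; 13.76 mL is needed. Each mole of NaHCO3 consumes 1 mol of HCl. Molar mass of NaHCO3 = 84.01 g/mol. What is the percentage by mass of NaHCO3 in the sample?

Total n(HCl) added = 0.1869 x 0.05856 = 0.01094 mol.
n(NaOH) used = 0.2660 x 0.01376 = 0.003660 mol, which equals the excess n(HCl).
So n(HCl) consumed by the sample = 0.01094 - 0.003660 = 0.007285 mol.
n(NaHCO3) = 0.007285 / 1 = 0.007285 mol.
mass NaHCO3 = 0.007285 x 84.01 = 0.6120 g, so %NaHCO3 = 0.6120/0.8038 x 100 = 76.1%.

76.1%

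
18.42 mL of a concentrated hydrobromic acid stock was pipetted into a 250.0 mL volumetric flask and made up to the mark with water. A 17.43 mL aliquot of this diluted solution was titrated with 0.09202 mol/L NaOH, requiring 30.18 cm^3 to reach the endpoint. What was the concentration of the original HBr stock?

2.16 M

n(NaOH) = 0.09202 x 0.03018 = 0.002777 mol.
n(HBr) in the aliquot = 0.002777 mol.
[diluted HBr] = 0.002777 / 0.01743 = 0.1593 M.
Dilution factor = 250.0/18.42 = 13.57, so [stock] = 0.1593 x 13.57 = 2.16 M.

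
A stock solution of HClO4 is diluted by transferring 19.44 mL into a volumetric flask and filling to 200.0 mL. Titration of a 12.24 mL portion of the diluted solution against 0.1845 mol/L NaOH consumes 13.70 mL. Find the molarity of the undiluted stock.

n(NaOH) = 0.1845 x 0.01370 = 0.002528 mol.
n(HClO4) in the aliquot = 0.002528 mol.
[diluted HClO4] = 0.002528 / 0.01224 = 0.2065 M.
Dilution factor = 200.0/19.44 = 10.29, so [stock] = 0.2065 x 10.29 = 2.12 M.

2.12 M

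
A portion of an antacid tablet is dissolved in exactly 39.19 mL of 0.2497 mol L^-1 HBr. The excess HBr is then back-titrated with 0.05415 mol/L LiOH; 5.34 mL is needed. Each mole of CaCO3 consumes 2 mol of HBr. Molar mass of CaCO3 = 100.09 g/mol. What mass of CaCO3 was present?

Total n(HBr) added = 0.2497 x 0.03919 = 0.009786 mol.
n(LiOH) used = 0.05415 x 0.005340 = 0.0002892 mol, which equals the excess n(HBr).
So n(HBr) consumed by the sample = 0.009786 - 0.0002892 = 0.009497 mol.
n(CaCO3) = 0.009497 / 2 = 0.004748 mol.
mass = 0.004748 mol x 100.09 g/mol = 0.475 g.

0.475 g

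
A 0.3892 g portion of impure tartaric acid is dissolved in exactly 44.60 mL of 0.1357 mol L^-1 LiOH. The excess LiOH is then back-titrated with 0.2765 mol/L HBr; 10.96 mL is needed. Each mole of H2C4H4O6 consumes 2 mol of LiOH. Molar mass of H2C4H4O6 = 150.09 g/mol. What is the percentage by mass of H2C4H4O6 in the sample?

58.3%

Total n(LiOH) added = 0.1357 x 0.04460 = 0.006052 mol.
n(HBr) used = 0.2765 x 0.01096 = 0.003030 mol, which equals the excess n(LiOH).
So n(LiOH) consumed by the sample = 0.006052 - 0.003030 = 0.003022 mol.
n(H2C4H4O6) = 0.003022 / 2 = 0.001511 mol.
mass H2C4H4O6 = 0.001511 x 150.09 = 0.2268 g, so %H2C4H4O6 = 0.2268/0.3892 x 100 = 58.3%.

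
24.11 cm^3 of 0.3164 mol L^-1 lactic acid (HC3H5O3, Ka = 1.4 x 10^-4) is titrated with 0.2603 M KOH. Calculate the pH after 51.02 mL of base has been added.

12.88

n(acid) = 0.3164 x 0.02411 = 0.007628 mol; n(KOH) added = 0.2603 x 0.05102 = 0.01328 mol.
Base is in excess by 0.01328 - 0.007628 = 0.005652 mol in a total volume of 0.07513 L.
[OH^-] = 0.005652/0.07513 = 0.07523 M, so pOH = 1.12 and pH = 14.00 - 1.12 = 12.88.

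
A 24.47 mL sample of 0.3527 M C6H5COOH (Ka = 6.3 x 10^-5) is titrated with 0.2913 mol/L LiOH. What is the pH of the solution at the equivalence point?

8.70

n(C6H5COOH) = 0.3527 x 0.02447 = 0.008631 mol; V(LiOH) at equivalence = 0.008631/0.2913 = 0.02963 L.
At equivalence all the acid is converted to C6H5COO-; total volume = 0.02447 + 0.02963 = 0.05410 L, so [C6H5COO-] = 0.008631/0.05410 = 0.1595 M.
Kb = Kw/Ka = 1.0e-14 / 6.3 x 10^-5 = 1.59e-10.
[OH^-] = sqrt(Kb x [C6H5COO-]) = sqrt(1.59e-10 x 0.1595) = 5.03e-6 M.
pOH = 5.30, so pH = 14.00 - 5.30 = 8.70.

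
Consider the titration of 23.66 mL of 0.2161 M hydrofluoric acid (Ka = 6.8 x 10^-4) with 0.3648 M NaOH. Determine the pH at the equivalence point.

n(HF) = 0.2161 x 0.02366 = 0.005113 mol; V(NaOH) at equivalence = 0.005113/0.3648 = 0.01402 L.
At equivalence all the acid is converted to F-; total volume = 0.02366 + 0.01402 = 0.03768 L, so [F-] = 0.005113/0.03768 = 0.1357 M.
Kb = Kw/Ka = 1.0e-14 / 6.8 x 10^-4 = 1.47e-11.
[OH^-] = sqrt(Kb x [F-]) = sqrt(1.47e-11 x 0.1357) = 1.41e-6 M.
pOH = 5.85, so pH = 14.00 - 5.85 = 8.15.

8.15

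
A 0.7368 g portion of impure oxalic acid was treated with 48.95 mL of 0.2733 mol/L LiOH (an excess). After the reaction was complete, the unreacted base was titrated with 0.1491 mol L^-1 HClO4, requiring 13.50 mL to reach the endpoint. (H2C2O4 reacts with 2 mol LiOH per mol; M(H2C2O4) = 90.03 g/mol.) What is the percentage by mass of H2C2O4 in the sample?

69.4%

Total n(LiOH) added = 0.2733 x 0.04895 = 0.01338 mol.
n(HClO4) used = 0.1491 x 0.01350 = 0.002013 mol, which equals the excess n(LiOH).
So n(LiOH) consumed by the sample = 0.01338 - 0.002013 = 0.01137 mol.
n(H2C2O4) = 0.01137 / 2 = 0.005683 mol.
mass H2C2O4 = 0.005683 x 90.03 = 0.5116 g, so %H2C2O4 = 0.5116/0.7368 x 100 = 69.4%.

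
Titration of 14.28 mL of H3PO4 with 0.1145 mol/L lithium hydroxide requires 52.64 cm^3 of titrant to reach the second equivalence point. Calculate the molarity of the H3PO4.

0.211 M

n(LiOH) = 0.1145 x 0.05264 = 0.006027 mol.
At the second equivalence point, 2 mol OH^- react per mol H3PO4, so n(H3PO4) = 0.006027 / 2 = 0.003014 mol.
[H3PO4] = 0.003014 / 0.01428 L = 0.211 M.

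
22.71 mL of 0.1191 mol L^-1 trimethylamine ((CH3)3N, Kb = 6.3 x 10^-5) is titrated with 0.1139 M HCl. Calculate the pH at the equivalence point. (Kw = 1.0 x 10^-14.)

n((CH3)3N) = 0.1191 x 0.02271 = 0.002705 mol; V(HCl) at equivalence = 0.002705/0.1139 = 0.02375 L.
At equivalence the base is fully converted to (CH3)3NH+; total volume = 0.04646 L, so [(CH3)3NH+] = 0.002705/0.04646 = 0.05822 M.
Ka((CH3)3NH+) = Kw/Kb = 1.0e-14 / 6.3 x 10^-5 = 1.59e-10.
[H^+] = sqrt(Ka x [(CH3)3NH+]) = sqrt(1.59e-10 x 0.05822) = 3.04e-6 M.
pH = -log(3.04e-6) = 5.52.

5.52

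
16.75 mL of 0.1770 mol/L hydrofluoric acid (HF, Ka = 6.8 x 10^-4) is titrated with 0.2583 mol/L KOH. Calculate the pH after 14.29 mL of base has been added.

12.37

n(acid) = 0.1770 x 0.01675 = 0.002965 mol; n(KOH) added = 0.2583 x 0.01429 = 0.003691 mol.
Base is in excess by 0.003691 - 0.002965 = 0.0007264 mol in a total volume of 0.03104 L.
[OH^-] = 0.0007264/0.03104 = 0.02340 M, so pOH = 1.63 and pH = 14.00 - 1.63 = 12.37.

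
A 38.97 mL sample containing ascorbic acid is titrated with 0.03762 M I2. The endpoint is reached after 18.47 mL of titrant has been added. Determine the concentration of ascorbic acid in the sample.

0.0178 M

n(I2) = 0.03762 x 0.01847 = 0.0006948 mol.
From the balanced equation, 1 mol I2 reacts with 1 mol ascorbic acid, so n(ascorbic acid) = 0.0006948 x 1/1 = 0.0006948 mol.
[ascorbic acid] = 0.0006948 / 0.03897 L = 0.0178 M.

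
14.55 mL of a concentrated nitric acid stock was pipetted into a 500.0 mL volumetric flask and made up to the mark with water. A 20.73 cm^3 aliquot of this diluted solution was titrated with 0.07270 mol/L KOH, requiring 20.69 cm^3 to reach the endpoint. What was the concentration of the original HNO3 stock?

2.49 M

n(KOH) = 0.07270 x 0.02069 = 0.001504 mol.
n(HNO3) in the aliquot = 0.001504 mol.
[diluted HNO3] = 0.001504 / 0.02073 = 0.07256 M.
Dilution factor = 500.0/14.55 = 34.36, so [stock] = 0.07256 x 34.36 = 2.49 M.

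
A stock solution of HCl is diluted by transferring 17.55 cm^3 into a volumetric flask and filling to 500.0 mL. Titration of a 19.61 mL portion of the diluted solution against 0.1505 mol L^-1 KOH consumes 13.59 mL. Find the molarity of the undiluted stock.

n(KOH) = 0.1505 x 0.01359 = 0.002045 mol.
n(HCl) in the aliquot = 0.002045 mol.
[diluted HCl] = 0.002045 / 0.01961 = 0.1043 M.
Dilution factor = 500.0/17.55 = 28.49, so [stock] = 0.1043 x 28.49 = 2.97 M.

2.97 M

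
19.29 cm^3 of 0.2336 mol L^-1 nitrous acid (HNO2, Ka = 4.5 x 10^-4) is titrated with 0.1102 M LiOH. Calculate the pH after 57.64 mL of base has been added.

n(acid) = 0.2336 x 0.01929 = 0.004506 mol; n(LiOH) added = 0.1102 x 0.05764 = 0.006352 mol.
Base is in excess by 0.006352 - 0.004506 = 0.001846 mol in a total volume of 0.07693 L.
[OH^-] = 0.001846/0.07693 = 0.02399 M, so pOH = 1.62 and pH = 14.00 - 1.62 = 12.38.

12.38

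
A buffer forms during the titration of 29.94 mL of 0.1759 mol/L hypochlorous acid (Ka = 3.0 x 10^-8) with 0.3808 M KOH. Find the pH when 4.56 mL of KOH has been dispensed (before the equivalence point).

Initial n(HClO) = 0.1759 x 0.02994 = 0.005266 mol.
n(KOH) added = 0.3808 x 0.004560 = 0.001736 mol, converting that many moles of HClO to ClO-.
Remaining n(HClO) = 0.003530 mol; n(ClO-) = 0.001736 mol.
By Henderson-Hasselbalch, pH = pKa + log([A^-]/[HA]) = 7.52 + log(0.001736/0.003530) = 7.52 + (-0.31) = 7.21.

7.21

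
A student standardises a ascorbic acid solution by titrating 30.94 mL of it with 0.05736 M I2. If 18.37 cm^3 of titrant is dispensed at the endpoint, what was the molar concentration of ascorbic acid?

n(I2) = 0.05736 x 0.01837 = 0.001054 mol.
From the balanced equation, 1 mol I2 reacts with 1 mol ascorbic acid, so n(ascorbic acid) = 0.001054 x 1/1 = 0.001054 mol.
[ascorbic acid] = 0.001054 / 0.03094 L = 0.0341 M.

0.0341 M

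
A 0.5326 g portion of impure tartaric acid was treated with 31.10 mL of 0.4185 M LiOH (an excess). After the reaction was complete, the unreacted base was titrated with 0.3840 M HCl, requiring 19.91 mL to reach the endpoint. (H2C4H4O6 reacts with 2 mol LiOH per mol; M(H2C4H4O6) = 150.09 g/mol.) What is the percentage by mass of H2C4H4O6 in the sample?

Total n(LiOH) added = 0.4185 x 0.03110 = 0.01302 mol.
n(HCl) used = 0.3840 x 0.01991 = 0.007645 mol, which equals the excess n(LiOH).
So n(LiOH) consumed by the sample = 0.01302 - 0.007645 = 0.005370 mol.
n(H2C4H4O6) = 0.005370 / 2 = 0.002685 mol.
mass H2C4H4O6 = 0.002685 x 150.09 = 0.4030 g, so %H2C4H4O6 = 0.4030/0.5326 x 100 = 75.7%.

75.7%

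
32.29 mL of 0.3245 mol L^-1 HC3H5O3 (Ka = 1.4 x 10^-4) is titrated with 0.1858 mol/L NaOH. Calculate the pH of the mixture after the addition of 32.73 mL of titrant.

3.99

Initial n(HC3H5O3) = 0.3245 x 0.03229 = 0.01048 mol.
n(NaOH) added = 0.1858 x 0.03273 = 0.006081 mol, converting that many moles of HC3H5O3 to C3H5O3-.
Remaining n(HC3H5O3) = 0.004397 mol; n(C3H5O3-) = 0.006081 mol.
By Henderson-Hasselbalch, pH = pKa + log([A^-]/[HA]) = 3.85 + log(0.006081/0.004397) = 3.85 + (+0.14) = 3.99.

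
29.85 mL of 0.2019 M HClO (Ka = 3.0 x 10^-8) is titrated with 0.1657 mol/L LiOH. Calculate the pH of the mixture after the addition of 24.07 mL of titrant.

7.81

Initial n(HClO) = 0.2019 x 0.02985 = 0.006027 mol.
n(LiOH) added = 0.1657 x 0.02407 = 0.003988 mol, converting that many moles of HClO to ClO-.
Remaining n(HClO) = 0.002038 mol; n(ClO-) = 0.003988 mol.
By Henderson-Hasselbalch, pH = pKa + log([A^-]/[HA]) = 7.52 + log(0.003988/0.002038) = 7.52 + (+0.29) = 7.81.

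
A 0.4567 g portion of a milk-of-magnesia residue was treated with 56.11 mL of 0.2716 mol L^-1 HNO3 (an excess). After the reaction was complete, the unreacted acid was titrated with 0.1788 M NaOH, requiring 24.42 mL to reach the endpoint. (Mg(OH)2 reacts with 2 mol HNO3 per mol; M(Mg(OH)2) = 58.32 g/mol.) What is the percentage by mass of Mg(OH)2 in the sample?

Total n(HNO3) added = 0.2716 x 0.05611 = 0.01524 mol.
n(NaOH) used = 0.1788 x 0.02442 = 0.004366 mol, which equals the excess n(HNO3).
So n(HNO3) consumed by the sample = 0.01524 - 0.004366 = 0.01087 mol.
n(Mg(OH)2) = 0.01087 / 2 = 0.005437 mol.
mass Mg(OH)2 = 0.005437 x 58.32 = 0.3171 g, so %Mg(OH)2 = 0.3171/0.4567 x 100 = 69.4%.

69.4%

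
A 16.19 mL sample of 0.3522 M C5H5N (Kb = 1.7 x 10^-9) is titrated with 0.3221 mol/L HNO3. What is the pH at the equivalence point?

n(C5H5N) = 0.3522 x 0.01619 = 0.005702 mol; V(HNO3) at equivalence = 0.005702/0.3221 = 0.01770 L.
At equivalence the base is fully converted to C5H5NH+; total volume = 0.03389 L, so [C5H5NH+] = 0.005702/0.03389 = 0.1682 M.
Ka(C5H5NH+) = Kw/Kb = 1.0e-14 / 1.7 x 10^-9 = 5.88e-6.
[H^+] = sqrt(Ka x [C5H5NH+]) = sqrt(5.88e-6 x 0.1682) = 0.000995 M.
pH = -log(0.000995) = 3.00.

3.00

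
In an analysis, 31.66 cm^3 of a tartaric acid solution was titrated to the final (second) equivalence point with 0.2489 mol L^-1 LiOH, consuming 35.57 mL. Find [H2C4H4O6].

n(LiOH) = 0.2489 x 0.03557 = 0.008853 mol.
At the final (second) equivalence point, 2 mol OH^- react per mol H2C4H4O6, so n(H2C4H4O6) = 0.008853 / 2 = 0.004427 mol.
[H2C4H4O6] = 0.004427 / 0.03166 L = 0.140 M.

0.140 M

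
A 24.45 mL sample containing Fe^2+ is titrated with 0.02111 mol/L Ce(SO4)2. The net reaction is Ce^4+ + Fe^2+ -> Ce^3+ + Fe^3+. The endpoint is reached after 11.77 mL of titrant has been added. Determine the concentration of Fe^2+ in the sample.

0.0102 M

n(Ce(SO4)2) = 0.02111 x 0.01177 = 0.0002485 mol.
From the balanced equation, 1 mol Ce(SO4)2 reacts with 1 mol Fe^2+, so n(Fe^2+) = 0.0002485 x 1/1 = 0.0002485 mol.
[Fe^2+] = 0.0002485 / 0.02445 L = 0.0102 M.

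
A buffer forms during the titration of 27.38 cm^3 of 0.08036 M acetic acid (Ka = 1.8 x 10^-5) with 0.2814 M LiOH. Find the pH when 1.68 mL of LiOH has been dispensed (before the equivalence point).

4.18

Initial n(CH3COOH) = 0.08036 x 0.02738 = 0.002200 mol.
n(LiOH) added = 0.2814 x 0.001680 = 0.0004728 mol, converting that many moles of CH3COOH to CH3COO-.
Remaining n(CH3COOH) = 0.001728 mol; n(CH3COO-) = 0.0004728 mol.
By Henderson-Hasselbalch, pH = pKa + log([A^-]/[HA]) = 4.74 + log(0.0004728/0.001728) = 4.74 + (-0.56) = 4.18.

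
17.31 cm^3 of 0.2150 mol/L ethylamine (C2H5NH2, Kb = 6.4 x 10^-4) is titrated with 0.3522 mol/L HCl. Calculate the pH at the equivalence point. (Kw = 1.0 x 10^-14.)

n(C2H5NH2) = 0.2150 x 0.01731 = 0.003722 mol; V(HCl) at equivalence = 0.003722/0.3522 = 0.01057 L.
At equivalence the base is fully converted to C2H5NH3+; total volume = 0.02788 L, so [C2H5NH3+] = 0.003722/0.02788 = 0.1335 M.
Ka(C2H5NH3+) = Kw/Kb = 1.0e-14 / 6.4 x 10^-4 = 1.56e-11.
[H^+] = sqrt(Ka x [C2H5NH3+]) = sqrt(1.56e-11 x 0.1335) = 1.44e-6 M.
pH = -log(1.44e-6) = 5.84.

5.84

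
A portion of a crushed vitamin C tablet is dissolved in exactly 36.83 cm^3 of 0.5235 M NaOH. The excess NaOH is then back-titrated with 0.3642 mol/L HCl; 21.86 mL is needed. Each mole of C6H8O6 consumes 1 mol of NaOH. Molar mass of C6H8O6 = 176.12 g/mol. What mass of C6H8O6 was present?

1.99 g

Total n(NaOH) added = 0.5235 x 0.03683 = 0.01928 mol.
n(HCl) used = 0.3642 x 0.02186 = 0.007961 mol, which equals the excess n(NaOH).
So n(NaOH) consumed by the sample = 0.01928 - 0.007961 = 0.01132 mol.
n(C6H8O6) = 0.01132 / 1 = 0.01132 mol.
mass = 0.01132 mol x 176.12 g/mol = 1.99 g.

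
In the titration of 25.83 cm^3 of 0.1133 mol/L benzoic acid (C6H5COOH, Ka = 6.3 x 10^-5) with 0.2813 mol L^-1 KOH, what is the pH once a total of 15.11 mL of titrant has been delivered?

12.51

n(acid) = 0.1133 x 0.02583 = 0.002927 mol; n(KOH) added = 0.2813 x 0.01511 = 0.004250 mol.
Base is in excess by 0.004250 - 0.002927 = 0.001324 mol in a total volume of 0.04094 L.
[OH^-] = 0.001324/0.04094 = 0.03234 M, so pOH = 1.49 and pH = 14.00 - 1.49 = 12.51.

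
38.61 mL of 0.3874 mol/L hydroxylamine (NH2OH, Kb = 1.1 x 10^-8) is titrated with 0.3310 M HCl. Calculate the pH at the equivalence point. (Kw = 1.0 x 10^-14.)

n(NH2OH) = 0.3874 x 0.03861 = 0.01496 mol; V(HCl) at equivalence = 0.01496/0.3310 = 0.04519 L.
At equivalence the base is fully converted to NH3OH+; total volume = 0.08380 L, so [NH3OH+] = 0.01496/0.08380 = 0.1785 M.
Ka(NH3OH+) = Kw/Kb = 1.0e-14 / 1.1 x 10^-8 = 9.09e-7.
[H^+] = sqrt(Ka x [NH3OH+]) = sqrt(9.09e-7 x 0.1785) = 0.000403 M.
pH = -log(0.000403) = 3.39.

3.39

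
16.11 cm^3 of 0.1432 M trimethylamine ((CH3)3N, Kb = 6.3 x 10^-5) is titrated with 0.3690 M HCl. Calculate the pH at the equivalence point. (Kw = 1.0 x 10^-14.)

5.39

n((CH3)3N) = 0.1432 x 0.01611 = 0.002307 mol; V(HCl) at equivalence = 0.002307/0.3690 = 0.006252 L.
At equivalence the base is fully converted to (CH3)3NH+; total volume = 0.02236 L, so [(CH3)3NH+] = 0.002307/0.02236 = 0.1032 M.
Ka((CH3)3NH+) = Kw/Kb = 1.0e-14 / 6.3 x 10^-5 = 1.59e-10.
[H^+] = sqrt(Ka x [(CH3)3NH+]) = sqrt(1.59e-10 x 0.1032) = 4.05e-6 M.
pH = -log(4.05e-6) = 5.39.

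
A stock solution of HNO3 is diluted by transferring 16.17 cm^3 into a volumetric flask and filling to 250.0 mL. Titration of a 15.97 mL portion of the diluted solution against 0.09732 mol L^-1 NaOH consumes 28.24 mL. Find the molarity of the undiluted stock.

n(NaOH) = 0.09732 x 0.02824 = 0.002748 mol.
n(HNO3) in the aliquot = 0.002748 mol.
[diluted HNO3] = 0.002748 / 0.01597 = 0.1721 M.
Dilution factor = 250.0/16.17 = 15.46, so [stock] = 0.1721 x 15.46 = 2.66 M.

2.66 M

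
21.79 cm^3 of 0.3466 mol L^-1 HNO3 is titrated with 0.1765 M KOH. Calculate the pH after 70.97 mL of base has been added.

n(acid) = 0.3466 x 0.02179 = 0.007552 mol; n(KOH) added = 0.1765 x 0.07097 = 0.01253 mol.
Base is in excess by 0.01253 - 0.007552 = 0.004974 mol in a total volume of 0.09276 L.
[OH^-] = 0.004974/0.09276 = 0.05362 M, so pOH = 1.27 and pH = 14.00 - 1.27 = 12.73.

12.73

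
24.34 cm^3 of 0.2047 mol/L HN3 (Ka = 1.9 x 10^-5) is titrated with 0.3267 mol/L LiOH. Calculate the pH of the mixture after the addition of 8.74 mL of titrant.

4.85

Initial n(HN3) = 0.2047 x 0.02434 = 0.004982 mol.
n(LiOH) added = 0.3267 x 0.008740 = 0.002855 mol, converting that many moles of HN3 to N3-.
Remaining n(HN3) = 0.002127 mol; n(N3-) = 0.002855 mol.
By Henderson-Hasselbalch, pH = pKa + log([A^-]/[HA]) = 4.72 + log(0.002855/0.002127) = 4.72 + (+0.13) = 4.85.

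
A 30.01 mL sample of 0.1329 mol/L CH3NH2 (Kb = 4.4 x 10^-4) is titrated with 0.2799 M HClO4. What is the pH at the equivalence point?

n(CH3NH2) = 0.1329 x 0.03001 = 0.003988 mol; V(HClO4) at equivalence = 0.003988/0.2799 = 0.01425 L.
At equivalence the base is fully converted to CH3NH3+; total volume = 0.04426 L, so [CH3NH3+] = 0.003988/0.04426 = 0.09011 M.
Ka(CH3NH3+) = Kw/Kb = 1.0e-14 / 4.4 x 10^-4 = 2.27e-11.
[H^+] = sqrt(Ka x [CH3NH3+]) = sqrt(2.27e-11 x 0.09011) = 1.43e-6 M.
pH = -log(1.43e-6) = 5.84.

5.84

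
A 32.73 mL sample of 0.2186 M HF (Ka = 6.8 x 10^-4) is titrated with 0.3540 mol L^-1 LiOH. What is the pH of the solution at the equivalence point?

n(HF) = 0.2186 x 0.03273 = 0.007155 mol; V(LiOH) at equivalence = 0.007155/0.3540 = 0.02021 L.
At equivalence all the acid is converted to F-; total volume = 0.03273 + 0.02021 = 0.05294 L, so [F-] = 0.007155/0.05294 = 0.1351 M.
Kb = Kw/Ka = 1.0e-14 / 6.8 x 10^-4 = 1.47e-11.
[OH^-] = sqrt(Kb x [F-]) = sqrt(1.47e-11 x 0.1351) = 1.41e-6 M.
pOH = 5.85, so pH = 14.00 - 5.85 = 8.15.

8.15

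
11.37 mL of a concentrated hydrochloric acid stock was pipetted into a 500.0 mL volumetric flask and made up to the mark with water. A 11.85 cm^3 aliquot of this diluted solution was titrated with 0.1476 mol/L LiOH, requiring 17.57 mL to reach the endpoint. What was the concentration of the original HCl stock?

9.62 M

n(LiOH) = 0.1476 x 0.01757 = 0.002593 mol.
n(HCl) in the aliquot = 0.002593 mol.
[diluted HCl] = 0.002593 / 0.01185 = 0.2188 M.
Dilution factor = 500.0/11.37 = 43.98, so [stock] = 0.2188 x 43.98 = 9.62 M.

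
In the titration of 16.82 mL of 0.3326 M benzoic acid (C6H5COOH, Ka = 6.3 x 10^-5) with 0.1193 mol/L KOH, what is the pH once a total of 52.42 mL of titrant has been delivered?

n(acid) = 0.3326 x 0.01682 = 0.005594 mol; n(KOH) added = 0.1193 x 0.05242 = 0.006254 mol.
Base is in excess by 0.006254 - 0.005594 = 0.0006594 mol in a total volume of 0.06924 L.
[OH^-] = 0.0006594/0.06924 = 0.009523 M, so pOH = 2.02 and pH = 14.00 - 2.02 = 11.98.

11.98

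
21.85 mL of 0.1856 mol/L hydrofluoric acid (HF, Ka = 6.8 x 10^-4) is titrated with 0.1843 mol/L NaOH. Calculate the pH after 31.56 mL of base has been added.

n(acid) = 0.1856 x 0.02185 = 0.004055 mol; n(NaOH) added = 0.1843 x 0.03156 = 0.005817 mol.
Base is in excess by 0.005817 - 0.004055 = 0.001761 mol in a total volume of 0.05341 L.
[OH^-] = 0.001761/0.05341 = 0.03297 M, so pOH = 1.48 and pH = 14.00 - 1.48 = 12.52.

12.52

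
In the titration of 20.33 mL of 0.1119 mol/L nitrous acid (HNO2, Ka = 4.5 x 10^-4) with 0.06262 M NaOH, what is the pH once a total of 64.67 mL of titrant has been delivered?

12.32

n(acid) = 0.1119 x 0.02033 = 0.002275 mol; n(NaOH) added = 0.06262 x 0.06467 = 0.004050 mol.
Base is in excess by 0.004050 - 0.002275 = 0.001775 mol in a total volume of 0.08500 L.
[OH^-] = 0.001775/0.08500 = 0.02088 M, so pOH = 1.68 and pH = 14.00 - 1.68 = 12.32.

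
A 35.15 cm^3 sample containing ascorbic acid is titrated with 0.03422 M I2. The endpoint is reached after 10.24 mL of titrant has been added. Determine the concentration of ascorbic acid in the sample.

0.00997 M

n(I2) = 0.03422 x 0.01024 = 0.0003504 mol.
From the balanced equation, 1 mol I2 reacts with 1 mol ascorbic acid, so n(ascorbic acid) = 0.0003504 x 1/1 = 0.0003504 mol.
[ascorbic acid] = 0.0003504 / 0.03515 L = 0.00997 M.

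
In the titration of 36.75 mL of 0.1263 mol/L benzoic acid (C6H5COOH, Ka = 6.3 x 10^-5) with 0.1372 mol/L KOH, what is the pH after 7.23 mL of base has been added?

Initial n(C6H5COOH) = 0.1263 x 0.03675 = 0.004642 mol.
n(KOH) added = 0.1372 x 0.007230 = 0.0009920 mol, converting that many moles of C6H5COOH to C6H5COO-.
Remaining n(C6H5COOH) = 0.003650 mol; n(C6H5COO-) = 0.0009920 mol.
By Henderson-Hasselbalch, pH = pKa + log([A^-]/[HA]) = 4.20 + log(0.0009920/0.003650) = 4.20 + (-0.57) = 3.63.

3.63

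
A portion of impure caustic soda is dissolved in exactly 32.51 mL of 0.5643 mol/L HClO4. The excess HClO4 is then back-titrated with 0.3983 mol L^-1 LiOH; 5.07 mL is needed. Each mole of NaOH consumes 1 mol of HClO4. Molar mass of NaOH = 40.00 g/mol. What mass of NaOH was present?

Total n(HClO4) added = 0.5643 x 0.03251 = 0.01835 mol.
n(LiOH) used = 0.3983 x 0.005070 = 0.002019 mol, which equals the excess n(HClO4).
So n(HClO4) consumed by the sample = 0.01835 - 0.002019 = 0.01633 mol.
n(NaOH) = 0.01633 / 1 = 0.01633 mol.
mass = 0.01633 mol x 40.00 g/mol = 0.653 g.

0.653 g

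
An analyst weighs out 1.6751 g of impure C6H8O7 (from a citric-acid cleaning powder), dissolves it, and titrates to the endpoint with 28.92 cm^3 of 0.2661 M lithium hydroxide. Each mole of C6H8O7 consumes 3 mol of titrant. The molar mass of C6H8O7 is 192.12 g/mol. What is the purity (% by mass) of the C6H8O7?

n(LiOH) = 0.2661 x 0.02892 = 0.007696 mol.
n(C6H8O7) = 0.007696 / 3 = 0.002565 mol.
mass of C6H8O7 = 0.002565 x 192.12 = 0.4928 g.
% purity = 0.4928 / 1.6751 x 100 = 29.4%.

29.4%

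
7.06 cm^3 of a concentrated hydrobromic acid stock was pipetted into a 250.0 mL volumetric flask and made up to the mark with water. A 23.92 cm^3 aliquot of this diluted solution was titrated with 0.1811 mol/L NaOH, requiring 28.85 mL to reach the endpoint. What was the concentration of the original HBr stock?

n(NaOH) = 0.1811 x 0.02885 = 0.005225 mol.
n(HBr) in the aliquot = 0.005225 mol.
[diluted HBr] = 0.005225 / 0.02392 = 0.2184 M.
Dilution factor = 250.0/7.060 = 35.41, so [stock] = 0.2184 x 35.41 = 7.73 M.

7.73 M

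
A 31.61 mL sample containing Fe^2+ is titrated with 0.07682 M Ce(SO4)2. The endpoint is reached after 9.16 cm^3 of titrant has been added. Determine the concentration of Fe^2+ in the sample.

n(Ce(SO4)2) = 0.07682 x 0.009160 = 0.0007037 mol.
From the balanced equation, 1 mol Ce(SO4)2 reacts with 1 mol Fe^2+, so n(Fe^2+) = 0.0007037 x 1/1 = 0.0007037 mol.
[Fe^2+] = 0.0007037 / 0.03161 L = 0.0223 M.

0.0223 M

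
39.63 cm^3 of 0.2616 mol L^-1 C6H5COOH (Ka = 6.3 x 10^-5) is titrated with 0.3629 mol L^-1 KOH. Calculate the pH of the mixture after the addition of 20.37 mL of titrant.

Initial n(C6H5COOH) = 0.2616 x 0.03963 = 0.01037 mol.
n(KOH) added = 0.3629 x 0.02037 = 0.007392 mol, converting that many moles of C6H5COOH to C6H5COO-.
Remaining n(C6H5COOH) = 0.002975 mol; n(C6H5COO-) = 0.007392 mol.
By Henderson-Hasselbalch, pH = pKa + log([A^-]/[HA]) = 4.20 + log(0.007392/0.002975) = 4.20 + (+0.40) = 4.60.

4.60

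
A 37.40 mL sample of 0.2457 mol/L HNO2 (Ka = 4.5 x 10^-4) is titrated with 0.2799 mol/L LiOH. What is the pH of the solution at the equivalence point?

n(HNO2) = 0.2457 x 0.03740 = 0.009189 mol; V(LiOH) at equivalence = 0.009189/0.2799 = 0.03283 L.
At equivalence all the acid is converted to NO2-; total volume = 0.03740 + 0.03283 = 0.07023 L, so [NO2-] = 0.009189/0.07023 = 0.1308 M.
Kb = Kw/Ka = 1.0e-14 / 4.5 x 10^-4 = 2.22e-11.
[OH^-] = sqrt(Kb x [NO2-]) = sqrt(2.22e-11 x 0.1308) = 1.71e-6 M.
pOH = 5.77, so pH = 14.00 - 5.77 = 8.23.

8.23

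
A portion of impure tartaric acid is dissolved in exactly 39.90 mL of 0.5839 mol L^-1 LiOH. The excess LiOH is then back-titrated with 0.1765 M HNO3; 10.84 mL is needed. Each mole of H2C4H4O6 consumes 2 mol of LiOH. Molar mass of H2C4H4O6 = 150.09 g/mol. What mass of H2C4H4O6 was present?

1.60 g

Total n(LiOH) added = 0.5839 x 0.03990 = 0.02330 mol.
n(HNO3) used = 0.1765 x 0.01084 = 0.001913 mol, which equals the excess n(LiOH).
So n(LiOH) consumed by the sample = 0.02330 - 0.001913 = 0.02138 mol.
n(H2C4H4O6) = 0.02138 / 2 = 0.01069 mol.
mass = 0.01069 mol x 150.09 g/mol = 1.60 g.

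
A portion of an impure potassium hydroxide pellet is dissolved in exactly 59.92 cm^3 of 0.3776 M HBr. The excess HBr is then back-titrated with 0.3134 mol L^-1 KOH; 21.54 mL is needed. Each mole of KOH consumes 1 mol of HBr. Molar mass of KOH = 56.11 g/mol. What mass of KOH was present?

0.891 g

Total n(HBr) added = 0.3776 x 0.05992 = 0.02263 mol.
n(KOH) used = 0.3134 x 0.02154 = 0.006751 mol, which equals the excess n(HBr).
So n(HBr) consumed by the sample = 0.02263 - 0.006751 = 0.01588 mol.
n(KOH) = 0.01588 / 1 = 0.01588 mol.
mass = 0.01588 mol x 56.11 g/mol = 0.891 g.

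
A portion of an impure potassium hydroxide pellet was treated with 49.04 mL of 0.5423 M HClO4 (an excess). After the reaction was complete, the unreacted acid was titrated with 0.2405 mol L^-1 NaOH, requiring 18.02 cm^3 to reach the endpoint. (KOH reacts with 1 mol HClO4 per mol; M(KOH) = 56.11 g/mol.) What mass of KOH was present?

Total n(HClO4) added = 0.5423 x 0.04904 = 0.02659 mol.
n(NaOH) used = 0.2405 x 0.01802 = 0.004334 mol, which equals the excess n(HClO4).
So n(HClO4) consumed by the sample = 0.02659 - 0.004334 = 0.02226 mol.
n(KOH) = 0.02226 / 1 = 0.02226 mol.
mass = 0.02226 mol x 56.11 g/mol = 1.25 g.

1.25 g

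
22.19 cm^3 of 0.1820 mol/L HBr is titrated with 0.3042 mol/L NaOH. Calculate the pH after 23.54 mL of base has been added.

n(acid) = 0.1820 x 0.02219 = 0.004039 mol; n(NaOH) added = 0.3042 x 0.02354 = 0.007161 mol.
Base is in excess by 0.007161 - 0.004039 = 0.003122 mol in a total volume of 0.04573 L.
[OH^-] = 0.003122/0.04573 = 0.06828 M, so pOH = 1.17 and pH = 14.00 - 1.17 = 12.83.

12.83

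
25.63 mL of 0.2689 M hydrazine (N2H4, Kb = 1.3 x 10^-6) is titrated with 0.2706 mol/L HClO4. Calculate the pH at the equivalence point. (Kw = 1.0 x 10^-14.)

n(N2H4) = 0.2689 x 0.02563 = 0.006892 mol; V(HClO4) at equivalence = 0.006892/0.2706 = 0.02547 L.
At equivalence the base is fully converted to N2H5+; total volume = 0.05110 L, so [N2H5+] = 0.006892/0.05110 = 0.1349 M.
Ka(N2H5+) = Kw/Kb = 1.0e-14 / 1.3 x 10^-6 = 7.69e-9.
[H^+] = sqrt(Ka x [N2H5+]) = sqrt(7.69e-9 x 0.1349) = 3.22e-5 M.
pH = -log(3.22e-5) = 4.49.

4.49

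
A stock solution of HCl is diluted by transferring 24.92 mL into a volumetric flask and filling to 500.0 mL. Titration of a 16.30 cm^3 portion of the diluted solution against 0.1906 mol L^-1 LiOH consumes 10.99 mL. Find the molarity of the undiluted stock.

n(LiOH) = 0.1906 x 0.01099 = 0.002095 mol.
n(HCl) in the aliquot = 0.002095 mol.
[diluted HCl] = 0.002095 / 0.01630 = 0.1285 M.
Dilution factor = 500.0/24.92 = 20.06, so [stock] = 0.1285 x 20.06 = 2.58 M.

2.58 M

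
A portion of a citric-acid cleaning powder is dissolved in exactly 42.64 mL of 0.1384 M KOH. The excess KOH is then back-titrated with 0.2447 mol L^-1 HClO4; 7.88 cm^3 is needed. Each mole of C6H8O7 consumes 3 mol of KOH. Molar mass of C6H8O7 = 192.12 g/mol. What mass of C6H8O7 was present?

0.254 g

Total n(KOH) added = 0.1384 x 0.04264 = 0.005901 mol.
n(HClO4) used = 0.2447 x 0.007880 = 0.001928 mol, which equals the excess n(KOH).
So n(KOH) consumed by the sample = 0.005901 - 0.001928 = 0.003973 mol.
n(C6H8O7) = 0.003973 / 3 = 0.001324 mol.
mass = 0.001324 mol x 192.12 g/mol = 0.254 g.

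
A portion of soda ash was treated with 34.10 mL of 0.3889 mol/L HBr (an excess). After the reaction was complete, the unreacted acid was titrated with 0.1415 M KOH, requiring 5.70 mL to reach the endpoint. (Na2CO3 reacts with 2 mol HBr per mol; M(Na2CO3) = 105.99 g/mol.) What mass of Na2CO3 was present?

0.660 g

Total n(HBr) added = 0.3889 x 0.03410 = 0.01326 mol.
n(KOH) used = 0.1415 x 0.005700 = 0.0008065 mol, which equals the excess n(HBr).
So n(HBr) consumed by the sample = 0.01326 - 0.0008065 = 0.01245 mol.
n(Na2CO3) = 0.01245 / 2 = 0.006227 mol.
mass = 0.006227 mol x 105.99 g/mol = 0.660 g.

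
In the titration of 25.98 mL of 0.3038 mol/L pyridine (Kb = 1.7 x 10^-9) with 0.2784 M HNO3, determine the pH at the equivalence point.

n(C5H5N) = 0.3038 x 0.02598 = 0.007893 mol; V(HNO3) at equivalence = 0.007893/0.2784 = 0.02835 L.
At equivalence the base is fully converted to C5H5NH+; total volume = 0.05433 L, so [C5H5NH+] = 0.007893/0.05433 = 0.1453 M.
Ka(C5H5NH+) = Kw/Kb = 1.0e-14 / 1.7 x 10^-9 = 5.88e-6.
[H^+] = sqrt(Ka x [C5H5NH+]) = sqrt(5.88e-6 x 0.1453) = 0.000924 M.
pH = -log(0.000924) = 3.03.

3.03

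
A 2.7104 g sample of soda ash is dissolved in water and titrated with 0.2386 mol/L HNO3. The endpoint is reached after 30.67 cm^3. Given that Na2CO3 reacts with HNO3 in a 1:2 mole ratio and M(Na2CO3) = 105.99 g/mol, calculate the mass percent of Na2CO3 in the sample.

14.3%

n(HNO3) = 0.2386 x 0.03067 = 0.007318 mol.
n(Na2CO3) = 0.007318 / 2 = 0.003659 mol.
mass of Na2CO3 = 0.003659 x 105.99 = 0.3878 g.
% purity = 0.3878 / 2.7104 x 100 = 14.3%.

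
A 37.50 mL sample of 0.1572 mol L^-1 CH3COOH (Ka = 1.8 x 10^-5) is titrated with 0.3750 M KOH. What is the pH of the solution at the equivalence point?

8.89

n(CH3COOH) = 0.1572 x 0.03750 = 0.005895 mol; V(KOH) at equivalence = 0.005895/0.3750 = 0.01572 L.
At equivalence all the acid is converted to CH3COO-; total volume = 0.03750 + 0.01572 = 0.05322 L, so [CH3COO-] = 0.005895/0.05322 = 0.1108 M.
Kb = Kw/Ka = 1.0e-14 / 1.8 x 10^-5 = 5.56e-10.
[OH^-] = sqrt(Kb x [CH3COO-]) = sqrt(5.56e-10 x 0.1108) = 7.84e-6 M.
pOH = 5.11, so pH = 14.00 - 5.11 = 8.89.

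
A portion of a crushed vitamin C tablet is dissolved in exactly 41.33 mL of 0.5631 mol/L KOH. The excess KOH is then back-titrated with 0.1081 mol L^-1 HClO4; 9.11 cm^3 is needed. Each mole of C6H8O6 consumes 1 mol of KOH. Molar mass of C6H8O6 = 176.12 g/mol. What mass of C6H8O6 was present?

3.93 g

Total n(KOH) added = 0.5631 x 0.04133 = 0.02327 mol.
n(HClO4) used = 0.1081 x 0.009110 = 0.0009848 mol, which equals the excess n(KOH).
So n(KOH) consumed by the sample = 0.02327 - 0.0009848 = 0.02229 mol.
n(C6H8O6) = 0.02229 / 1 = 0.02229 mol.
mass = 0.02229 mol x 176.12 g/mol = 3.93 g.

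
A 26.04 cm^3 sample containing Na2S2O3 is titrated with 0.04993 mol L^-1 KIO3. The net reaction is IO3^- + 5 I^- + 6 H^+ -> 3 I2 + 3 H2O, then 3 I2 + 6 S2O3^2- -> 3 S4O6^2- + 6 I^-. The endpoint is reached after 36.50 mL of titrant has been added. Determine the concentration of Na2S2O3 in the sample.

0.420 M

n(KIO3) = 0.04993 x 0.03650 = 0.001822 mol.
From the balanced equation, 1 mol KIO3 reacts with 6 mol Na2S2O3, so n(Na2S2O3) = 0.001822 x 6/1 = 0.01093 mol.
[Na2S2O3] = 0.01093 / 0.02604 L = 0.420 M.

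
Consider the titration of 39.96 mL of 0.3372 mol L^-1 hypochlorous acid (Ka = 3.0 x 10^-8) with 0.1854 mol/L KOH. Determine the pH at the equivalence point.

n(HClO) = 0.3372 x 0.03996 = 0.01347 mol; V(KOH) at equivalence = 0.01347/0.1854 = 0.07268 L.
At equivalence all the acid is converted to ClO-; total volume = 0.03996 + 0.07268 = 0.1126 L, so [ClO-] = 0.01347/0.1126 = 0.1196 M.
Kb = Kw/Ka = 1.0e-14 / 3.0 x 10^-8 = 3.33e-7.
[OH^-] = sqrt(Kb x [ClO-]) = sqrt(3.33e-7 x 0.1196) = 0.000200 M.
pOH = 3.70, so pH = 14.00 - 3.70 = 10.30.

10.30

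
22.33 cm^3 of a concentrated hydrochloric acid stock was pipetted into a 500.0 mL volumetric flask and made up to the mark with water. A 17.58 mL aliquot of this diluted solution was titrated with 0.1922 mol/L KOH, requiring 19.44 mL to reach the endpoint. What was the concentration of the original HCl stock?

4.76 M

n(KOH) = 0.1922 x 0.01944 = 0.003736 mol.
n(HCl) in the aliquot = 0.003736 mol.
[diluted HCl] = 0.003736 / 0.01758 = 0.2125 M.
Dilution factor = 500.0/22.33 = 22.39, so [stock] = 0.2125 x 22.39 = 4.76 M.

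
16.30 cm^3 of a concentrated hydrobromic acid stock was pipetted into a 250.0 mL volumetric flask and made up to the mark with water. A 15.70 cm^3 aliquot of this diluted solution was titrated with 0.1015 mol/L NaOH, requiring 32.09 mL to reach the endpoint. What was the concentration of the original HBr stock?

3.18 M

n(NaOH) = 0.1015 x 0.03209 = 0.003257 mol.
n(HBr) in the aliquot = 0.003257 mol.
[diluted HBr] = 0.003257 / 0.01570 = 0.2075 M.
Dilution factor = 250.0/16.30 = 15.34, so [stock] = 0.2075 x 15.34 = 3.18 M.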